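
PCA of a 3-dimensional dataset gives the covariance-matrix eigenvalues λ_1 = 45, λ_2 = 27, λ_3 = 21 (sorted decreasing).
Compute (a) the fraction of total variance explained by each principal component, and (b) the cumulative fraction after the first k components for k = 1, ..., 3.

Step 1 — total variance = trace(Sigma) = Σ λ_i = 45 + 27 + 21 = 93.

Step 2 — fraction explained by component i = λ_i / Σ λ:
  PC1: 45/93 = 0.4839
  PC2: 27/93 = 0.2903
  PC3: 21/93 = 0.2258

Step 3 — cumulative fraction after k components = (λ_1 + ... + λ_k) / Σ λ:
  k = 1: 45/93 = 0.4839
  k = 2: (45 + 27)/93 = 72/93 = 0.7742
  k = 3: (45 + 27 + 21)/93 = 93/93 = 1

Summary (fraction, with percent):

explained: PC1 0.4839 (48.39%), PC2 0.2903 (29.03%), PC3 0.2258 (22.58%);  cumulative: 0.4839, 0.7742, 1


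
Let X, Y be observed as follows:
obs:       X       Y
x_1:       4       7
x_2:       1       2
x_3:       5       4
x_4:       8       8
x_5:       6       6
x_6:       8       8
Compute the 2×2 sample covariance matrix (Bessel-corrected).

Step 1 — column means:
  mean(X) = (4 + 1 + 5 + 8 + 6 + 8) / 6 = 32/6 = 5.3333
  mean(Y) = (7 + 2 + 4 + 8 + 6 + 8) / 6 = 35/6 = 5.8333

Step 2 — sample covariance S[i,j] = (1/(n-1)) · Σ_k (x_{k,i} - mean_i) · (x_{k,j} - mean_j), with n-1 = 5.
  S[X,X] = ((-1.3333)·(-1.3333) + (-4.3333)·(-4.3333) + (-0.3333)·(-0.3333) + (2.6667)·(2.6667) + (0.6667)·(0.6667) + (2.6667)·(2.6667)) / 5 = 35.3333/5 = 7.0667
  S[X,Y] = ((-1.3333)·(1.1667) + (-4.3333)·(-3.8333) + (-0.3333)·(-1.8333) + (2.6667)·(2.1667) + (0.6667)·(0.1667) + (2.6667)·(2.1667)) / 5 = 27.3333/5 = 5.4667
  S[Y,Y] = ((1.1667)·(1.1667) + (-3.8333)·(-3.8333) + (-1.8333)·(-1.8333) + (2.1667)·(2.1667) + (0.1667)·(0.1667) + (2.1667)·(2.1667)) / 5 = 28.8333/5 = 5.7667

S is symmetric (S[j,i] = S[i,j]). Assembling:

S = [[7.0667, 5.4667],
 [5.4667, 5.7667]]


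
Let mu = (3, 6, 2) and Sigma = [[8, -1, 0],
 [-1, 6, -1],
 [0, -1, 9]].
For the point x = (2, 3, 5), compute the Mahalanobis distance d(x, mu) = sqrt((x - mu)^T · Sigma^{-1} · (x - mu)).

Step 1 — centre the observation: (x - mu) = (-1, -3, 3).

Step 2 — invert Sigma (cofactor / det for 3×3, or solve directly):
  Sigma^{-1} = [[0.1277, 0.0217, 0.0024],
 [0.0217, 0.1735, 0.0193],
 [0.0024, 0.0193, 0.1133]].

Step 3 — form the quadratic (x - mu)^T · Sigma^{-1} · (x - mu):
  Sigma^{-1} · (x - mu) = (-0.1855, -0.4843, 0.2795).
  (x - mu)^T · [Sigma^{-1} · (x - mu)] = (-1)·(-0.1855) + (-3)·(-0.4843) + (3)·(0.2795) = 2.4771.

Step 4 — take square root: d = √(2.4771) ≈ 1.5739.

d(x, mu) = √(2.4771) ≈ 1.5739


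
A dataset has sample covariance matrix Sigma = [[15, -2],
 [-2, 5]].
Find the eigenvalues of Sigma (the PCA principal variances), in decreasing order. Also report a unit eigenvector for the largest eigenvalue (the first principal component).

Step 1 — characteristic polynomial of 2×2 Sigma:
  det(Sigma - λI) = λ² - trace · λ + det = 0.
  trace = 15 + 5 = 20, det = 15·5 - (-2)² = 71.
Step 2 — discriminant:
  Δ = trace² - 4·det = 400 - 284 = 116.
Step 3 — eigenvalues:
  λ = (trace ± √Δ)/2 = (20 ± 10.7703)/2,
  λ_1 = 15.3852,  λ_2 = 4.6148.

Step 4 — unit eigenvector for λ_1: solve (Sigma - λ_1 I)v = 0. First row:
  (15 - 15.3852)·v_x + (-2)·v_y = 0, i.e. (-0.3852)·v_x + (-2)·v_y = 0,
  so v ∝ (b, λ_1 - a) = (-2, 0.3852); multiply by -1 so the first entry is positive: u = (2, -0.3852).
  ||u|| = √((2)² + (-0.3852)²) = √(4.1484) ≈ 2.0368,
  v_1 = u/||u|| ≈ (0.982, -0.1891) (||v_1|| = 1).

λ_1 = 15.3852,  λ_2 = 4.6148;  v_1 ≈ (0.982, -0.1891)


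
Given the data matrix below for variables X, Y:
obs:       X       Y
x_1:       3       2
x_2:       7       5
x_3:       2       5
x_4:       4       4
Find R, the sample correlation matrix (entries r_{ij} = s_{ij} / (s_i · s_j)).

Step 1 — column means:
  mean(X) = (3 + 7 + 2 + 4) / 4 = 16/4 = 4
  mean(Y) = (2 + 5 + 5 + 4) / 4 = 16/4 = 4

Step 2 — sample variances and covariances s[i,j] = (1/(n-1)) · Σ_k (x_{k,i} - mean_i) · (x_{k,j} - mean_j), with n-1 = 3:
  s[X,X] = ((-1)·(-1) + (3)·(3) + (-2)·(-2) + (0)·(0)) / 3 = 14/3 = 4.6667
  s[X,Y] = ((-1)·(-2) + (3)·(1) + (-2)·(1) + (0)·(0)) / 3 = 3/3 = 1
  s[Y,Y] = ((-2)·(-2) + (1)·(1) + (1)·(1) + (0)·(0)) / 3 = 6/3 = 2
  Sample standard deviations s_i = √(s[i,i]):
  s(X) = √(4.6667) = 2.1602
  s(Y) = √(2) = 1.4142

Step 3 — r_{ij} = s_{ij} / (s_i · s_j):
  r[X,X] = 1 (diagonal).
  r[X,Y] = 1 / (2.1602 · 1.4142) = 1 / 3.0551 = 0.3273
  r[Y,Y] = 1 (diagonal).

R is symmetric with unit diagonal. Assembling:

R = [[1, 0.3273],
 [0.3273, 1]]


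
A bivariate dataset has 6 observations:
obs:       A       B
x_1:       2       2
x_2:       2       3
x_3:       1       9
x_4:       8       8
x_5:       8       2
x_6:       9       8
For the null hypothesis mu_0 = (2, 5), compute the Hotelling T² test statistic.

Step 1 — sample mean vector:
  mean(A) = (2 + 2 + 1 + 8 + 8 + 9) / 6 = 30/6 = 5
  mean(B) = (2 + 3 + 9 + 8 + 2 + 8) / 6 = 32/6 = 5.3333
  x̄ = (5, 5.3333),  deviation x̄ - mu_0 = (5, 5.3333) - (2, 5) = (3, 0.3333).

Step 2 — sample covariance matrix, S[i,j] = (1/(n-1)) · Σ_k (x_{k,i} - mean_i) · (x_{k,j} - mean_j), divisor n-1 = 5:
  S[A,A] = ((-3)·(-3) + (-3)·(-3) + (-4)·(-4) + (3)·(3) + (3)·(3) + (4)·(4)) / 5 = 68/5 = 13.6
  S[A,B] = ((-3)·(-3.3333) + (-3)·(-2.3333) + (-4)·(3.6667) + (3)·(2.6667) + (3)·(-3.3333) + (4)·(2.6667)) / 5 = 11/5 = 2.2
  S[B,B] = ((-3.3333)·(-3.3333) + (-2.3333)·(-2.3333) + (3.6667)·(3.6667) + (2.6667)·(2.6667) + (-3.3333)·(-3.3333) + (2.6667)·(2.6667)) / 5 = 55.3333/5 = 11.0667
  S = [[13.6, 2.2],
 [2.2, 11.0667]].

Step 3 — invert S. det(S) = 13.6·11.0667 - (2.2)² = 145.6667.
  S^{-1} = (1/det) · [[d, -b], [-b, a]] = [[0.076, -0.0151],
 [-0.0151, 0.0934]].

Step 4 — quadratic form (x̄ - mu_0)^T · S^{-1} · (x̄ - mu_0):
  S^{-1} · (x̄ - mu_0) = (0.2229, -0.0142),
  (x̄ - mu_0)^T · [...] = (3)·(0.2229) + (0.3333)·(-0.0142) = 0.6639.

Step 5 — scale by n: T² = 6 · 0.6639 = 3.9835.

T² ≈ 3.9835


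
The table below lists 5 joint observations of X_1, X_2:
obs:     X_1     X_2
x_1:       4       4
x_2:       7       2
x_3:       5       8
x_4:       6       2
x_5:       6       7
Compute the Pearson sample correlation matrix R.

Step 1 — column means:
  mean(X_1) = (4 + 7 + 5 + 6 + 6) / 5 = 28/5 = 5.6
  mean(X_2) = (4 + 2 + 8 + 2 + 7) / 5 = 23/5 = 4.6

Step 2 — sample variances and covariances s[i,j] = (1/(n-1)) · Σ_k (x_{k,i} - mean_i) · (x_{k,j} - mean_j), with n-1 = 4:
  s[X_1,X_1] = ((-1.6)·(-1.6) + (1.4)·(1.4) + (-0.6)·(-0.6) + (0.4)·(0.4) + (0.4)·(0.4)) / 4 = 5.2/4 = 1.3
  s[X_1,X_2] = ((-1.6)·(-0.6) + (1.4)·(-2.6) + (-0.6)·(3.4) + (0.4)·(-2.6) + (0.4)·(2.4)) / 4 = -4.8/4 = -1.2
  s[X_2,X_2] = ((-0.6)·(-0.6) + (-2.6)·(-2.6) + (3.4)·(3.4) + (-2.6)·(-2.6) + (2.4)·(2.4)) / 4 = 31.2/4 = 7.8
  Sample standard deviations s_i = √(s[i,i]):
  s(X_1) = √(1.3) = 1.1402
  s(X_2) = √(7.8) = 2.7928

Step 3 — r_{ij} = s_{ij} / (s_i · s_j):
  r[X_1,X_1] = 1 (diagonal).
  r[X_1,X_2] = -1.2 / (1.1402 · 2.7928) = -1.2 / 3.1843 = -0.3768
  r[X_2,X_2] = 1 (diagonal).

R is symmetric with unit diagonal. Assembling:

R = [[1, -0.3768],
 [-0.3768, 1]]


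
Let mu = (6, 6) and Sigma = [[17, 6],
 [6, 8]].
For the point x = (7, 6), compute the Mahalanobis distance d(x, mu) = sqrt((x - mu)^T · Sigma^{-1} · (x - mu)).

Step 1 — centre the observation: (x - mu) = (1, 0).

Step 2 — invert Sigma. det(Sigma) = 17·8 - (6)² = 100.
  Sigma^{-1} = (1/det) · [[d, -b], [-b, a]] = [[0.08, -0.06],
 [-0.06, 0.17]].

Step 3 — form the quadratic (x - mu)^T · Sigma^{-1} · (x - mu):
  Sigma^{-1} · (x - mu) = (0.08, -0.06).
  (x - mu)^T · [Sigma^{-1} · (x - mu)] = (1)·(0.08) + (0)·(-0.06) = 0.08.

Step 4 — take square root: d = √(0.08) ≈ 0.2828.

d(x, mu) = √(0.08) ≈ 0.2828


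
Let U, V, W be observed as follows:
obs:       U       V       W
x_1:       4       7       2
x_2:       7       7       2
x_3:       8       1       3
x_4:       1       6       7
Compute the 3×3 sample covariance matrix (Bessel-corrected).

Step 1 — column means:
  mean(U) = (4 + 7 + 8 + 1) / 4 = 20/4 = 5
  mean(V) = (7 + 7 + 1 + 6) / 4 = 21/4 = 5.25
  mean(W) = (2 + 2 + 3 + 7) / 4 = 14/4 = 3.5

Step 2 — sample covariance S[i,j] = (1/(n-1)) · Σ_k (x_{k,i} - mean_i) · (x_{k,j} - mean_j), with n-1 = 3.
  S[U,U] = ((-1)·(-1) + (2)·(2) + (3)·(3) + (-4)·(-4)) / 3 = 30/3 = 10
  S[U,V] = ((-1)·(1.75) + (2)·(1.75) + (3)·(-4.25) + (-4)·(0.75)) / 3 = -14/3 = -4.6667
  S[U,W] = ((-1)·(-1.5) + (2)·(-1.5) + (3)·(-0.5) + (-4)·(3.5)) / 3 = -17/3 = -5.6667
  S[V,V] = ((1.75)·(1.75) + (1.75)·(1.75) + (-4.25)·(-4.25) + (0.75)·(0.75)) / 3 = 24.75/3 = 8.25
  S[V,W] = ((1.75)·(-1.5) + (1.75)·(-1.5) + (-4.25)·(-0.5) + (0.75)·(3.5)) / 3 = -0.5/3 = -0.1667
  S[W,W] = ((-1.5)·(-1.5) + (-1.5)·(-1.5) + (-0.5)·(-0.5) + (3.5)·(3.5)) / 3 = 17/3 = 5.6667

S is symmetric (S[j,i] = S[i,j]). Assembling:

S = [[10, -4.6667, -5.6667],
 [-4.6667, 8.25, -0.1667],
 [-5.6667, -0.1667, 5.6667]]


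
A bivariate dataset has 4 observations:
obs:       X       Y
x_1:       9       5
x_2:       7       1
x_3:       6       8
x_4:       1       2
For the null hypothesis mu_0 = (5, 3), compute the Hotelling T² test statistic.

Step 1 — sample mean vector:
  mean(X) = (9 + 7 + 6 + 1) / 4 = 23/4 = 5.75
  mean(Y) = (5 + 1 + 8 + 2) / 4 = 16/4 = 4
  x̄ = (5.75, 4),  deviation x̄ - mu_0 = (5.75, 4) - (5, 3) = (0.75, 1).

Step 2 — sample covariance matrix, S[i,j] = (1/(n-1)) · Σ_k (x_{k,i} - mean_i) · (x_{k,j} - mean_j), divisor n-1 = 3:
  S[X,X] = ((3.25)·(3.25) + (1.25)·(1.25) + (0.25)·(0.25) + (-4.75)·(-4.75)) / 3 = 34.75/3 = 11.5833
  S[X,Y] = ((3.25)·(1) + (1.25)·(-3) + (0.25)·(4) + (-4.75)·(-2)) / 3 = 10/3 = 3.3333
  S[Y,Y] = ((1)·(1) + (-3)·(-3) + (4)·(4) + (-2)·(-2)) / 3 = 30/3 = 10
  S = [[11.5833, 3.3333],
 [3.3333, 10]].

Step 3 — invert S. det(S) = 11.5833·10 - (3.3333)² = 104.7222.
  S^{-1} = (1/det) · [[d, -b], [-b, a]] = [[0.0955, -0.0318],
 [-0.0318, 0.1106]].

Step 4 — quadratic form (x̄ - mu_0)^T · S^{-1} · (x̄ - mu_0):
  S^{-1} · (x̄ - mu_0) = (0.0398, 0.0867),
  (x̄ - mu_0)^T · [...] = (0.75)·(0.0398) + (1)·(0.0867) = 0.1166.

Step 5 — scale by n: T² = 4 · 0.1166 = 0.4663.

T² ≈ 0.4663


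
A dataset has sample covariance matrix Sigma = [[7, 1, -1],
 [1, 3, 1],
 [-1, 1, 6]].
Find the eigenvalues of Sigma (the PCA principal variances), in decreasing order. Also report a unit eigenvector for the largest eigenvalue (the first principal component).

Step 1 — characteristic polynomial p(λ) = det(λI - Sigma) = λ³ - tr·λ² + c_1·λ - det, where tr = trace, c_1 = sum of the principal 2×2 minors, det = det(Sigma):
  tr = 7 + 3 + 6 = 16,
  c_1 = (7·3 - (1)²) + (7·6 - (-1)²) + (3·6 - (1)²) = 20 + 41 + 17 = 78,
  det = 7·(3·6 - (1)²) - (1)·((1)·6 - (1)·(-1)) + (-1)·((1)·(1) - 3·(-1)) = 7·(17) - (1)·(7) + (-1)·(4) = 108.
  So p(λ) = λ³ - 16λ² + 78λ - 108.
Step 2 — look for an integer root (rational root theorem: any rational root is an integer divisor of 108). Testing λ = 6:
  p(6) = 216 - 576 + 468 - 108 = 0  ✓
  Dividing out (λ - 6): p(λ) = (λ - 6)(λ² - 10λ + 18).
Step 3 — remaining eigenvalues from the quadratic λ² - 10λ + 18 = 0:
  Δ = 10² - 4·18 = 100 - 72 = 28,  λ = (10 ± √28)/2 = (10 ± 5.2915)/2 ≈ 7.6458 or 2.3542.
  Sorted: λ_1 = 7.6458,  λ_2 = 6,  λ_3 = 2.3542  (check: sum = 16 = tr ✓).

Step 4 — unit eigenvector for λ_1 ≈ 7.6458: v spans the null space of (Sigma - λ_1 I), whose rows are
  r_1 = (-0.6458, 1, -1),  r_2 = (1, -4.6458, 1),  r_3 = (-1, 1, -1.6458).
  v is orthogonal to every row, so take v ∝ r_1 × r_2 = ((1)·(1) - (-1)·(-4.6458), (-1)·(1) - (-0.6458)·(1), (-0.6458)·(-4.6458) - (1)·(1)) ≈ (-3.6458, -0.3542, 2).
  Rescale (multiply by -1 so the first nonzero entry is positive): u = (3.6458, 0.3542, -2).
  ||u|| = √((3.6458)² + (0.3542)² + (-2)²) = √(17.417) ≈ 4.1734,  v_1 = u/||u|| ≈ (0.8736, 0.0849, -0.4792) (||v_1|| = 1).

λ_1 = 7.6458,  λ_2 = 6,  λ_3 = 2.3542;  v_1 ≈ (0.8736, 0.0849, -0.4792)


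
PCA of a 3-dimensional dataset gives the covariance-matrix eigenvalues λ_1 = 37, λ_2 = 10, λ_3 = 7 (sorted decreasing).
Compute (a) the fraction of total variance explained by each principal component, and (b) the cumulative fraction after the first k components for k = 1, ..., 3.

Step 1 — total variance = trace(Sigma) = Σ λ_i = 37 + 10 + 7 = 54.

Step 2 — fraction explained by component i = λ_i / Σ λ:
  PC1: 37/54 = 0.6852
  PC2: 10/54 = 0.1852
  PC3: 7/54 = 0.1296

Step 3 — cumulative fraction after k components = (λ_1 + ... + λ_k) / Σ λ:
  k = 1: 37/54 = 0.6852
  k = 2: (37 + 10)/54 = 47/54 = 0.8704
  k = 3: (37 + 10 + 7)/54 = 54/54 = 1

Summary (fraction, with percent):

explained: PC1 0.6852 (68.52%), PC2 0.1852 (18.52%), PC3 0.1296 (12.96%);  cumulative: 0.6852, 0.8704, 1


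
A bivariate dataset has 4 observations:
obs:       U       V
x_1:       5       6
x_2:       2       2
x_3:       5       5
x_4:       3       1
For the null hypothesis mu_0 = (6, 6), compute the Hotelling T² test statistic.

Step 1 — sample mean vector:
  mean(U) = (5 + 2 + 5 + 3) / 4 = 15/4 = 3.75
  mean(V) = (6 + 2 + 5 + 1) / 4 = 14/4 = 3.5
  x̄ = (3.75, 3.5),  deviation x̄ - mu_0 = (3.75, 3.5) - (6, 6) = (-2.25, -2.5).

Step 2 — sample covariance matrix, S[i,j] = (1/(n-1)) · Σ_k (x_{k,i} - mean_i) · (x_{k,j} - mean_j), divisor n-1 = 3:
  S[U,U] = ((1.25)·(1.25) + (-1.75)·(-1.75) + (1.25)·(1.25) + (-0.75)·(-0.75)) / 3 = 6.75/3 = 2.25
  S[U,V] = ((1.25)·(2.5) + (-1.75)·(-1.5) + (1.25)·(1.5) + (-0.75)·(-2.5)) / 3 = 9.5/3 = 3.1667
  S[V,V] = ((2.5)·(2.5) + (-1.5)·(-1.5) + (1.5)·(1.5) + (-2.5)·(-2.5)) / 3 = 17/3 = 5.6667
  S = [[2.25, 3.1667],
 [3.1667, 5.6667]].

Step 3 — invert S. det(S) = 2.25·5.6667 - (3.1667)² = 2.7222.
  S^{-1} = (1/det) · [[d, -b], [-b, a]] = [[2.0816, -1.1633],
 [-1.1633, 0.8265]].

Step 4 — quadratic form (x̄ - mu_0)^T · S^{-1} · (x̄ - mu_0):
  S^{-1} · (x̄ - mu_0) = (-1.7755, 0.551),
  (x̄ - mu_0)^T · [...] = (-2.25)·(-1.7755) + (-2.5)·(0.551) = 2.6173.

Step 5 — scale by n: T² = 4 · 2.6173 = 10.4694.

T² ≈ 10.4694


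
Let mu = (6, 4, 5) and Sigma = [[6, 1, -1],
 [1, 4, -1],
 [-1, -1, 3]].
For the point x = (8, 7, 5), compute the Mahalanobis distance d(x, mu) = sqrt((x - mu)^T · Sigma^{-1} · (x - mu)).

Step 1 — centre the observation: (x - mu) = (2, 3, 0).

Step 2 — invert Sigma (cofactor / det for 3×3, or solve directly):
  Sigma^{-1} = [[0.1803, -0.0328, 0.0492],
 [-0.0328, 0.2787, 0.082],
 [0.0492, 0.082, 0.377]].

Step 3 — form the quadratic (x - mu)^T · Sigma^{-1} · (x - mu):
  Sigma^{-1} · (x - mu) = (0.2623, 0.7705, 0.3443).
  (x - mu)^T · [Sigma^{-1} · (x - mu)] = (2)·(0.2623) + (3)·(0.7705) + (0)·(0.3443) = 2.8361.

Step 4 — take square root: d = √(2.8361) ≈ 1.6841.

d(x, mu) = √(2.8361) ≈ 1.6841


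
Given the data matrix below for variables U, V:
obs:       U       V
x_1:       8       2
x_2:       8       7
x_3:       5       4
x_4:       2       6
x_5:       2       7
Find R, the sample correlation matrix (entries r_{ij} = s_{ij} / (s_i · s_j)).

Step 1 — column means:
  mean(U) = (8 + 8 + 5 + 2 + 2) / 5 = 25/5 = 5
  mean(V) = (2 + 7 + 4 + 6 + 7) / 5 = 26/5 = 5.2

Step 2 — sample variances and covariances s[i,j] = (1/(n-1)) · Σ_k (x_{k,i} - mean_i) · (x_{k,j} - mean_j), with n-1 = 4:
  s[U,U] = ((3)·(3) + (3)·(3) + (0)·(0) + (-3)·(-3) + (-3)·(-3)) / 4 = 36/4 = 9
  s[U,V] = ((3)·(-3.2) + (3)·(1.8) + (0)·(-1.2) + (-3)·(0.8) + (-3)·(1.8)) / 4 = -12/4 = -3
  s[V,V] = ((-3.2)·(-3.2) + (1.8)·(1.8) + (-1.2)·(-1.2) + (0.8)·(0.8) + (1.8)·(1.8)) / 4 = 18.8/4 = 4.7
  Sample standard deviations s_i = √(s[i,i]):
  s(U) = √(9) = 3
  s(V) = √(4.7) = 2.1679

Step 3 — r_{ij} = s_{ij} / (s_i · s_j):
  r[U,U] = 1 (diagonal).
  r[U,V] = -3 / (3 · 2.1679) = -3 / 6.5038 = -0.4613
  r[V,V] = 1 (diagonal).

R is symmetric with unit diagonal. Assembling:

R = [[1, -0.4613],
 [-0.4613, 1]]


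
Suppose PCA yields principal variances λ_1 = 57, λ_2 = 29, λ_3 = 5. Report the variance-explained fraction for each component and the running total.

Step 1 — total variance = trace(Sigma) = Σ λ_i = 57 + 29 + 5 = 91.

Step 2 — fraction explained by component i = λ_i / Σ λ:
  PC1: 57/91 = 0.6264
  PC2: 29/91 = 0.3187
  PC3: 5/91 = 0.0549

Step 3 — cumulative fraction after k components = (λ_1 + ... + λ_k) / Σ λ:
  k = 1: 57/91 = 0.6264
  k = 2: (57 + 29)/91 = 86/91 = 0.9451
  k = 3: (57 + 29 + 5)/91 = 91/91 = 1

Summary (fraction, with percent):

explained: PC1 0.6264 (62.64%), PC2 0.3187 (31.87%), PC3 0.0549 (5.49%);  cumulative: 0.6264, 0.9451, 1


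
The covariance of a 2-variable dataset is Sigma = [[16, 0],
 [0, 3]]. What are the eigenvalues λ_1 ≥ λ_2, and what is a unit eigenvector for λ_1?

Step 1 — characteristic polynomial of 2×2 Sigma:
  det(Sigma - λI) = λ² - trace · λ + det = 0.
  trace = 16 + 3 = 19, det = 16·3 - (0)² = 48.
Step 2 — discriminant:
  Δ = trace² - 4·det = 361 - 192 = 169.
Step 3 — eigenvalues:
  λ = (trace ± √Δ)/2 = (19 ± 13)/2,
  λ_1 = 16,  λ_2 = 3.

Step 4 — unit eigenvector for λ_1: Sigma is diagonal, so its eigenvectors are the coordinate axes. λ_1 = 16 is the diagonal entry on the first coordinate axis, hence
  v_1 = (1, 0) (||v_1|| = 1).

λ_1 = 16,  λ_2 = 3;  v_1 ≈ (1, 0)


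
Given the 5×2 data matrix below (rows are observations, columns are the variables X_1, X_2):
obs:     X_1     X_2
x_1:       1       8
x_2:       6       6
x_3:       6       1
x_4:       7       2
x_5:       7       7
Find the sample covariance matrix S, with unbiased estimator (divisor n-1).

Step 1 — column means:
  mean(X_1) = (1 + 6 + 6 + 7 + 7) / 5 = 27/5 = 5.4
  mean(X_2) = (8 + 6 + 1 + 2 + 7) / 5 = 24/5 = 4.8

Step 2 — sample covariance S[i,j] = (1/(n-1)) · Σ_k (x_{k,i} - mean_i) · (x_{k,j} - mean_j), with n-1 = 4.
  S[X_1,X_1] = ((-4.4)·(-4.4) + (0.6)·(0.6) + (0.6)·(0.6) + (1.6)·(1.6) + (1.6)·(1.6)) / 4 = 25.2/4 = 6.3
  S[X_1,X_2] = ((-4.4)·(3.2) + (0.6)·(1.2) + (0.6)·(-3.8) + (1.6)·(-2.8) + (1.6)·(2.2)) / 4 = -16.6/4 = -4.15
  S[X_2,X_2] = ((3.2)·(3.2) + (1.2)·(1.2) + (-3.8)·(-3.8) + (-2.8)·(-2.8) + (2.2)·(2.2)) / 4 = 38.8/4 = 9.7

S is symmetric (S[j,i] = S[i,j]). Assembling:

S = [[6.3, -4.15],
 [-4.15, 9.7]]


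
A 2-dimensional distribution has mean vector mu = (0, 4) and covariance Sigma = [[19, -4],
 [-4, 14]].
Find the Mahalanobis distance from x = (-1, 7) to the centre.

Step 1 — centre the observation: (x - mu) = (-1, 3).

Step 2 — invert Sigma. det(Sigma) = 19·14 - (-4)² = 250.
  Sigma^{-1} = (1/det) · [[d, -b], [-b, a]] = [[0.056, 0.016],
 [0.016, 0.076]].

Step 3 — form the quadratic (x - mu)^T · Sigma^{-1} · (x - mu):
  Sigma^{-1} · (x - mu) = (-0.008, 0.212).
  (x - mu)^T · [Sigma^{-1} · (x - mu)] = (-1)·(-0.008) + (3)·(0.212) = 0.644.

Step 4 — take square root: d = √(0.644) ≈ 0.8025.

d(x, mu) = √(0.644) ≈ 0.8025


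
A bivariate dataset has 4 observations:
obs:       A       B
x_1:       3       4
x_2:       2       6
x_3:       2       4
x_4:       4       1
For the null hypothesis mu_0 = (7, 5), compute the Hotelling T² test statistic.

Step 1 — sample mean vector:
  mean(A) = (3 + 2 + 2 + 4) / 4 = 11/4 = 2.75
  mean(B) = (4 + 6 + 4 + 1) / 4 = 15/4 = 3.75
  x̄ = (2.75, 3.75),  deviation x̄ - mu_0 = (2.75, 3.75) - (7, 5) = (-4.25, -1.25).

Step 2 — sample covariance matrix, S[i,j] = (1/(n-1)) · Σ_k (x_{k,i} - mean_i) · (x_{k,j} - mean_j), divisor n-1 = 3:
  S[A,A] = ((0.25)·(0.25) + (-0.75)·(-0.75) + (-0.75)·(-0.75) + (1.25)·(1.25)) / 3 = 2.75/3 = 0.9167
  S[A,B] = ((0.25)·(0.25) + (-0.75)·(2.25) + (-0.75)·(0.25) + (1.25)·(-2.75)) / 3 = -5.25/3 = -1.75
  S[B,B] = ((0.25)·(0.25) + (2.25)·(2.25) + (0.25)·(0.25) + (-2.75)·(-2.75)) / 3 = 12.75/3 = 4.25
  S = [[0.9167, -1.75],
 [-1.75, 4.25]].

Step 3 — invert S. det(S) = 0.9167·4.25 - (-1.75)² = 0.8333.
  S^{-1} = (1/det) · [[d, -b], [-b, a]] = [[5.1, 2.1],
 [2.1, 1.1]].

Step 4 — quadratic form (x̄ - mu_0)^T · S^{-1} · (x̄ - mu_0):
  S^{-1} · (x̄ - mu_0) = (-24.3, -10.3),
  (x̄ - mu_0)^T · [...] = (-4.25)·(-24.3) + (-1.25)·(-10.3) = 116.15.

Step 5 — scale by n: T² = 4 · 116.15 = 464.6.

T² ≈ 464.6


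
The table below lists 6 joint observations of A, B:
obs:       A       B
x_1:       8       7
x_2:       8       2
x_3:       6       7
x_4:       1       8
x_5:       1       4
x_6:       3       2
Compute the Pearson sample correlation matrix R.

Step 1 — column means:
  mean(A) = (8 + 8 + 6 + 1 + 1 + 3) / 6 = 27/6 = 4.5
  mean(B) = (7 + 2 + 7 + 8 + 4 + 2) / 6 = 30/6 = 5

Step 2 — sample variances and covariances s[i,j] = (1/(n-1)) · Σ_k (x_{k,i} - mean_i) · (x_{k,j} - mean_j), with n-1 = 5:
  s[A,A] = ((3.5)·(3.5) + (3.5)·(3.5) + (1.5)·(1.5) + (-3.5)·(-3.5) + (-3.5)·(-3.5) + (-1.5)·(-1.5)) / 5 = 53.5/5 = 10.7
  s[A,B] = ((3.5)·(2) + (3.5)·(-3) + (1.5)·(2) + (-3.5)·(3) + (-3.5)·(-1) + (-1.5)·(-3)) / 5 = -3/5 = -0.6
  s[B,B] = ((2)·(2) + (-3)·(-3) + (2)·(2) + (3)·(3) + (-1)·(-1) + (-3)·(-3)) / 5 = 36/5 = 7.2
  Sample standard deviations s_i = √(s[i,i]):
  s(A) = √(10.7) = 3.2711
  s(B) = √(7.2) = 2.6833

Step 3 — r_{ij} = s_{ij} / (s_i · s_j):
  r[A,A] = 1 (diagonal).
  r[A,B] = -0.6 / (3.2711 · 2.6833) = -0.6 / 8.7772 = -0.0684
  r[B,B] = 1 (diagonal).

R is symmetric with unit diagonal. Assembling:

R = [[1, -0.0684],
 [-0.0684, 1]]


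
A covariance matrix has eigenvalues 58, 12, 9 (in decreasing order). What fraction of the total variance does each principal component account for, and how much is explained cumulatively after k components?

Step 1 — total variance = trace(Sigma) = Σ λ_i = 58 + 12 + 9 = 79.

Step 2 — fraction explained by component i = λ_i / Σ λ:
  PC1: 58/79 = 0.7342
  PC2: 12/79 = 0.1519
  PC3: 9/79 = 0.1139

Step 3 — cumulative fraction after k components = (λ_1 + ... + λ_k) / Σ λ:
  k = 1: 58/79 = 0.7342
  k = 2: (58 + 12)/79 = 70/79 = 0.8861
  k = 3: (58 + 12 + 9)/79 = 79/79 = 1

Summary (fraction, with percent):

explained: PC1 0.7342 (73.42%), PC2 0.1519 (15.19%), PC3 0.1139 (11.39%);  cumulative: 0.7342, 0.8861, 1


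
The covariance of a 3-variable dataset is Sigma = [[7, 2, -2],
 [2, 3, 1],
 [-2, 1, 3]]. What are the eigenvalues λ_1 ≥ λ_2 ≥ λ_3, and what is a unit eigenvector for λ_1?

Step 1 — characteristic polynomial p(λ) = det(λI - Sigma) = λ³ - tr·λ² + c_1·λ - det, where tr = trace, c_1 = sum of the principal 2×2 minors, det = det(Sigma):
  tr = 7 + 3 + 3 = 13,
  c_1 = (7·3 - (2)²) + (7·3 - (-2)²) + (3·3 - (1)²) = 17 + 17 + 8 = 42,
  det = 7·(3·3 - (1)²) - (2)·((2)·3 - (1)·(-2)) + (-2)·((2)·(1) - 3·(-2)) = 7·(8) - (2)·(8) + (-2)·(8) = 24.
  So p(λ) = λ³ - 13λ² + 42λ - 24.
Step 2 — look for an integer root (rational root theorem: any rational root is an integer divisor of 24). Testing λ = 4:
  p(4) = 64 - 208 + 168 - 24 = 0  ✓
  Dividing out (λ - 4): p(λ) = (λ - 4)(λ² - 9λ + 6).
Step 3 — remaining eigenvalues from the quadratic λ² - 9λ + 6 = 0:
  Δ = 9² - 4·6 = 81 - 24 = 57,  λ = (9 ± √57)/2 = (9 ± 7.5498)/2 ≈ 8.2749 or 0.7251.
  Sorted: λ_1 = 8.2749,  λ_2 = 4,  λ_3 = 0.7251  (check: sum = 13 = tr ✓).

Step 4 — unit eigenvector for λ_1 ≈ 8.2749: v spans the null space of (Sigma - λ_1 I), whose rows are
  r_1 = (-1.2749, 2, -2),  r_2 = (2, -5.2749, 1),  r_3 = (-2, 1, -5.2749).
  v is orthogonal to every row, so take v ∝ r_1 × r_2 = ((2)·(1) - (-2)·(-5.2749), (-2)·(2) - (-1.2749)·(1), (-1.2749)·(-5.2749) - (2)·(2)) ≈ (-8.5498, -2.7251, 2.7251).
  Rescale (multiply by -1 so the first nonzero entry is positive): u = (8.5498, 2.7251, -2.7251).
  ||u|| = √((8.5498)² + (2.7251)² + (-2.7251)²) = √(87.9518) ≈ 9.3783,  v_1 = u/||u|| ≈ (0.9117, 0.2906, -0.2906) (||v_1|| = 1).

λ_1 = 8.2749,  λ_2 = 4,  λ_3 = 0.7251;  v_1 ≈ (0.9117, 0.2906, -0.2906)


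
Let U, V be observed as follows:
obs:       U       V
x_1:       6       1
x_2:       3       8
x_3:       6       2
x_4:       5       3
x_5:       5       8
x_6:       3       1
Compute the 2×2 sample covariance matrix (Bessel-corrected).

Step 1 — column means:
  mean(U) = (6 + 3 + 6 + 5 + 5 + 3) / 6 = 28/6 = 4.6667
  mean(V) = (1 + 8 + 2 + 3 + 8 + 1) / 6 = 23/6 = 3.8333

Step 2 — sample covariance S[i,j] = (1/(n-1)) · Σ_k (x_{k,i} - mean_i) · (x_{k,j} - mean_j), with n-1 = 5.
  S[U,U] = ((1.3333)·(1.3333) + (-1.6667)·(-1.6667) + (1.3333)·(1.3333) + (0.3333)·(0.3333) + (0.3333)·(0.3333) + (-1.6667)·(-1.6667)) / 5 = 9.3333/5 = 1.8667
  S[U,V] = ((1.3333)·(-2.8333) + (-1.6667)·(4.1667) + (1.3333)·(-1.8333) + (0.3333)·(-0.8333) + (0.3333)·(4.1667) + (-1.6667)·(-2.8333)) / 5 = -7.3333/5 = -1.4667
  S[V,V] = ((-2.8333)·(-2.8333) + (4.1667)·(4.1667) + (-1.8333)·(-1.8333) + (-0.8333)·(-0.8333) + (4.1667)·(4.1667) + (-2.8333)·(-2.8333)) / 5 = 54.8333/5 = 10.9667

S is symmetric (S[j,i] = S[i,j]). Assembling:

S = [[1.8667, -1.4667],
 [-1.4667, 10.9667]]


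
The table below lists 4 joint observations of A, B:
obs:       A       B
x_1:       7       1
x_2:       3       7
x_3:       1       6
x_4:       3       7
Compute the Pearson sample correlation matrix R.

Step 1 — column means:
  mean(A) = (7 + 3 + 1 + 3) / 4 = 14/4 = 3.5
  mean(B) = (1 + 7 + 6 + 7) / 4 = 21/4 = 5.25

Step 2 — sample variances and covariances s[i,j] = (1/(n-1)) · Σ_k (x_{k,i} - mean_i) · (x_{k,j} - mean_j), with n-1 = 3:
  s[A,A] = ((3.5)·(3.5) + (-0.5)·(-0.5) + (-2.5)·(-2.5) + (-0.5)·(-0.5)) / 3 = 19/3 = 6.3333
  s[A,B] = ((3.5)·(-4.25) + (-0.5)·(1.75) + (-2.5)·(0.75) + (-0.5)·(1.75)) / 3 = -18.5/3 = -6.1667
  s[B,B] = ((-4.25)·(-4.25) + (1.75)·(1.75) + (0.75)·(0.75) + (1.75)·(1.75)) / 3 = 24.75/3 = 8.25
  Sample standard deviations s_i = √(s[i,i]):
  s(A) = √(6.3333) = 2.5166
  s(B) = √(8.25) = 2.8723

Step 3 — r_{ij} = s_{ij} / (s_i · s_j):
  r[A,A] = 1 (diagonal).
  r[A,B] = -6.1667 / (2.5166 · 2.8723) = -6.1667 / 7.2284 = -0.8531
  r[B,B] = 1 (diagonal).

R is symmetric with unit diagonal. Assembling:

R = [[1, -0.8531],
 [-0.8531, 1]]


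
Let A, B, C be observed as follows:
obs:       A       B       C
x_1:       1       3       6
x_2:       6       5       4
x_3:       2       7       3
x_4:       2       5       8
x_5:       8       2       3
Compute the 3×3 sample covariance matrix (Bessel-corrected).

Step 1 — column means:
  mean(A) = (1 + 6 + 2 + 2 + 8) / 5 = 19/5 = 3.8
  mean(B) = (3 + 5 + 7 + 5 + 2) / 5 = 22/5 = 4.4
  mean(C) = (6 + 4 + 3 + 8 + 3) / 5 = 24/5 = 4.8

Step 2 — sample covariance S[i,j] = (1/(n-1)) · Σ_k (x_{k,i} - mean_i) · (x_{k,j} - mean_j), with n-1 = 4.
  S[A,A] = ((-2.8)·(-2.8) + (2.2)·(2.2) + (-1.8)·(-1.8) + (-1.8)·(-1.8) + (4.2)·(4.2)) / 4 = 36.8/4 = 9.2
  S[A,B] = ((-2.8)·(-1.4) + (2.2)·(0.6) + (-1.8)·(2.6) + (-1.8)·(0.6) + (4.2)·(-2.4)) / 4 = -10.6/4 = -2.65
  S[A,C] = ((-2.8)·(1.2) + (2.2)·(-0.8) + (-1.8)·(-1.8) + (-1.8)·(3.2) + (4.2)·(-1.8)) / 4 = -15.2/4 = -3.8
  S[B,B] = ((-1.4)·(-1.4) + (0.6)·(0.6) + (2.6)·(2.6) + (0.6)·(0.6) + (-2.4)·(-2.4)) / 4 = 15.2/4 = 3.8
  S[B,C] = ((-1.4)·(1.2) + (0.6)·(-0.8) + (2.6)·(-1.8) + (0.6)·(3.2) + (-2.4)·(-1.8)) / 4 = -0.6/4 = -0.15
  S[C,C] = ((1.2)·(1.2) + (-0.8)·(-0.8) + (-1.8)·(-1.8) + (3.2)·(3.2) + (-1.8)·(-1.8)) / 4 = 18.8/4 = 4.7

S is symmetric (S[j,i] = S[i,j]). Assembling:

S = [[9.2, -2.65, -3.8],
 [-2.65, 3.8, -0.15],
 [-3.8, -0.15, 4.7]]


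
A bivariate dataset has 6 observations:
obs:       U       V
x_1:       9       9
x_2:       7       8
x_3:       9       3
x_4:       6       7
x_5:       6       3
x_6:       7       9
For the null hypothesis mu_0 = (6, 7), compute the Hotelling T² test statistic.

Step 1 — sample mean vector:
  mean(U) = (9 + 7 + 9 + 6 + 6 + 7) / 6 = 44/6 = 7.3333
  mean(V) = (9 + 8 + 3 + 7 + 3 + 9) / 6 = 39/6 = 6.5
  x̄ = (7.3333, 6.5),  deviation x̄ - mu_0 = (7.3333, 6.5) - (6, 7) = (1.3333, -0.5).

Step 2 — sample covariance matrix, S[i,j] = (1/(n-1)) · Σ_k (x_{k,i} - mean_i) · (x_{k,j} - mean_j), divisor n-1 = 5:
  S[U,U] = ((1.6667)·(1.6667) + (-0.3333)·(-0.3333) + (1.6667)·(1.6667) + (-1.3333)·(-1.3333) + (-1.3333)·(-1.3333) + (-0.3333)·(-0.3333)) / 5 = 9.3333/5 = 1.8667
  S[U,V] = ((1.6667)·(2.5) + (-0.3333)·(1.5) + (1.6667)·(-3.5) + (-1.3333)·(0.5) + (-1.3333)·(-3.5) + (-0.3333)·(2.5)) / 5 = 1/5 = 0.2
  S[V,V] = ((2.5)·(2.5) + (1.5)·(1.5) + (-3.5)·(-3.5) + (0.5)·(0.5) + (-3.5)·(-3.5) + (2.5)·(2.5)) / 5 = 39.5/5 = 7.9
  S = [[1.8667, 0.2],
 [0.2, 7.9]].

Step 3 — invert S. det(S) = 1.8667·7.9 - (0.2)² = 14.7067.
  S^{-1} = (1/det) · [[d, -b], [-b, a]] = [[0.5372, -0.0136],
 [-0.0136, 0.1269]].

Step 4 — quadratic form (x̄ - mu_0)^T · S^{-1} · (x̄ - mu_0):
  S^{-1} · (x̄ - mu_0) = (0.723, -0.0816),
  (x̄ - mu_0)^T · [...] = (1.3333)·(0.723) + (-0.5)·(-0.0816) = 1.0048.

Step 5 — scale by n: T² = 6 · 1.0048 = 6.029.

T² ≈ 6.029


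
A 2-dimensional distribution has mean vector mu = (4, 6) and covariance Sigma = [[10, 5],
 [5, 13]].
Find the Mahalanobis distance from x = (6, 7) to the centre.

Step 1 — centre the observation: (x - mu) = (2, 1).

Step 2 — invert Sigma. det(Sigma) = 10·13 - (5)² = 105.
  Sigma^{-1} = (1/det) · [[d, -b], [-b, a]] = [[0.1238, -0.0476],
 [-0.0476, 0.0952]].

Step 3 — form the quadratic (x - mu)^T · Sigma^{-1} · (x - mu):
  Sigma^{-1} · (x - mu) = (0.2, 0).
  (x - mu)^T · [Sigma^{-1} · (x - mu)] = (2)·(0.2) + (1)·(0) = 0.4.

Step 4 — take square root: d = √(0.4) ≈ 0.6325.

d(x, mu) = √(0.4) ≈ 0.6325


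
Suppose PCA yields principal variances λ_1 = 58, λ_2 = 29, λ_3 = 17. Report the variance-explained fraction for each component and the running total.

Step 1 — total variance = trace(Sigma) = Σ λ_i = 58 + 29 + 17 = 104.

Step 2 — fraction explained by component i = λ_i / Σ λ:
  PC1: 58/104 = 0.5577
  PC2: 29/104 = 0.2788
  PC3: 17/104 = 0.1635

Step 3 — cumulative fraction after k components = (λ_1 + ... + λ_k) / Σ λ:
  k = 1: 58/104 = 0.5577
  k = 2: (58 + 29)/104 = 87/104 = 0.8365
  k = 3: (58 + 29 + 17)/104 = 104/104 = 1

Summary (fraction, with percent):

explained: PC1 0.5577 (55.77%), PC2 0.2788 (27.88%), PC3 0.1635 (16.35%);  cumulative: 0.5577, 0.8365, 1


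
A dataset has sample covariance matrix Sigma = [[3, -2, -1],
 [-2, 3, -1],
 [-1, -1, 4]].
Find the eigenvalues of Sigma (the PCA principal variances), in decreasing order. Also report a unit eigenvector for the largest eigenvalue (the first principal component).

Step 1 — characteristic polynomial p(λ) = det(λI - Sigma) = λ³ - tr·λ² + c_1·λ - det, where tr = trace, c_1 = sum of the principal 2×2 minors, det = det(Sigma):
  tr = 3 + 3 + 4 = 10,
  c_1 = (3·3 - (-2)²) + (3·4 - (-1)²) + (3·4 - (-1)²) = 5 + 11 + 11 = 27,
  det = 3·(3·4 - (-1)²) - (-2)·((-2)·4 - (-1)·(-1)) + (-1)·((-2)·(-1) - 3·(-1)) = 3·(11) - (-2)·(-9) + (-1)·(5) = 10.
  So p(λ) = λ³ - 10λ² + 27λ - 10.
Step 2 — look for an integer root (rational root theorem: any rational root is an integer divisor of 10). Testing λ = 5:
  p(5) = 125 - 250 + 135 - 10 = 0  ✓
  Dividing out (λ - 5): p(λ) = (λ - 5)(λ² - 5λ + 2).
Step 3 — remaining eigenvalues from the quadratic λ² - 5λ + 2 = 0:
  Δ = 5² - 4·2 = 25 - 8 = 17,  λ = (5 ± √17)/2 = (5 ± 4.1231)/2 ≈ 4.5616 or 0.4384.
  Sorted: λ_1 = 5,  λ_2 = 4.5616,  λ_3 = 0.4384  (check: sum = 10 = tr ✓).

Step 4 — unit eigenvector for λ_1 = 5: v spans the null space of (Sigma - λ_1 I), whose rows are
  r_1 = (-2, -2, -1),  r_2 = (-2, -2, -1),  r_3 = (-1, -1, -1).
  v is orthogonal to every row, so take v ∝ r_1 × r_3 = ((-2)·(-1) - (-1)·(-1), (-1)·(-1) - (-2)·(-1), (-2)·(-1) - (-2)·(-1)) = (1, -1, 0).
  Let u = (1, -1, 0).
  ||u|| = √((1)² + (-1)² + (0)²) = √(2) ≈ 1.4142,  v_1 = u/||u|| ≈ (0.7071, -0.7071, 0) (||v_1|| = 1).

λ_1 = 5,  λ_2 = 4.5616,  λ_3 = 0.4384;  v_1 ≈ (0.7071, -0.7071, 0)


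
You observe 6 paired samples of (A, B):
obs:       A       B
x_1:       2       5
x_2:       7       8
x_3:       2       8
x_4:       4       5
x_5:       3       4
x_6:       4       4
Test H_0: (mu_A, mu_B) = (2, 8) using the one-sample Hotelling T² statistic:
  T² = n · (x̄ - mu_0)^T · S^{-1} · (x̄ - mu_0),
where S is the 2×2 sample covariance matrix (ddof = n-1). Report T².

Step 1 — sample mean vector:
  mean(A) = (2 + 7 + 2 + 4 + 3 + 4) / 6 = 22/6 = 3.6667
  mean(B) = (5 + 8 + 8 + 5 + 4 + 4) / 6 = 34/6 = 5.6667
  x̄ = (3.6667, 5.6667),  deviation x̄ - mu_0 = (3.6667, 5.6667) - (2, 8) = (1.6667, -2.3333).

Step 2 — sample covariance matrix, S[i,j] = (1/(n-1)) · Σ_k (x_{k,i} - mean_i) · (x_{k,j} - mean_j), divisor n-1 = 5:
  S[A,A] = ((-1.6667)·(-1.6667) + (3.3333)·(3.3333) + (-1.6667)·(-1.6667) + (0.3333)·(0.3333) + (-0.6667)·(-0.6667) + (0.3333)·(0.3333)) / 5 = 17.3333/5 = 3.4667
  S[A,B] = ((-1.6667)·(-0.6667) + (3.3333)·(2.3333) + (-1.6667)·(2.3333) + (0.3333)·(-0.6667) + (-0.6667)·(-1.6667) + (0.3333)·(-1.6667)) / 5 = 5.3333/5 = 1.0667
  S[B,B] = ((-0.6667)·(-0.6667) + (2.3333)·(2.3333) + (2.3333)·(2.3333) + (-0.6667)·(-0.6667) + (-1.6667)·(-1.6667) + (-1.6667)·(-1.6667)) / 5 = 17.3333/5 = 3.4667
  S = [[3.4667, 1.0667],
 [1.0667, 3.4667]].

Step 3 — invert S. det(S) = 3.4667·3.4667 - (1.0667)² = 10.88.
  S^{-1} = (1/det) · [[d, -b], [-b, a]] = [[0.3186, -0.098],
 [-0.098, 0.3186]].

Step 4 — quadratic form (x̄ - mu_0)^T · S^{-1} · (x̄ - mu_0):
  S^{-1} · (x̄ - mu_0) = (0.7598, -0.9069),
  (x̄ - mu_0)^T · [...] = (1.6667)·(0.7598) + (-2.3333)·(-0.9069) = 3.3824.

Step 5 — scale by n: T² = 6 · 3.3824 = 20.2941.

T² ≈ 20.2941


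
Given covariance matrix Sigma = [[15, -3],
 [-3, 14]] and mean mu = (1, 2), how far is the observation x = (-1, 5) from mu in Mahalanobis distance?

Step 1 — centre the observation: (x - mu) = (-2, 3).

Step 2 — invert Sigma. det(Sigma) = 15·14 - (-3)² = 201.
  Sigma^{-1} = (1/det) · [[d, -b], [-b, a]] = [[0.0697, 0.0149],
 [0.0149, 0.0746]].

Step 3 — form the quadratic (x - mu)^T · Sigma^{-1} · (x - mu):
  Sigma^{-1} · (x - mu) = (-0.0945, 0.194).
  (x - mu)^T · [Sigma^{-1} · (x - mu)] = (-2)·(-0.0945) + (3)·(0.194) = 0.7711.

Step 4 — take square root: d = √(0.7711) ≈ 0.8781.

d(x, mu) = √(0.7711) ≈ 0.8781


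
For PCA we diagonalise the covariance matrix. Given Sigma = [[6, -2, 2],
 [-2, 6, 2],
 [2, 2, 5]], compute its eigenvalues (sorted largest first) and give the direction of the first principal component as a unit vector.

Step 1 — characteristic polynomial p(λ) = det(λI - Sigma) = λ³ - tr·λ² + c_1·λ - det, where tr = trace, c_1 = sum of the principal 2×2 minors, det = det(Sigma):
  tr = 6 + 6 + 5 = 17,
  c_1 = (6·6 - (-2)²) + (6·5 - (2)²) + (6·5 - (2)²) = 32 + 26 + 26 = 84,
  det = 6·(6·5 - (2)²) - (-2)·((-2)·5 - (2)·(2)) + (2)·((-2)·(2) - 6·(2)) = 6·(26) - (-2)·(-14) + (2)·(-16) = 96.
  So p(λ) = λ³ - 17λ² + 84λ - 96.
Step 2 — look for an integer root (rational root theorem: any rational root is an integer divisor of 96). Testing λ = 8:
  p(8) = 512 - 1088 + 672 - 96 = 0  ✓
  Dividing out (λ - 8): p(λ) = (λ - 8)(λ² - 9λ + 12).
Step 3 — remaining eigenvalues from the quadratic λ² - 9λ + 12 = 0:
  Δ = 9² - 4·12 = 81 - 48 = 33,  λ = (9 ± √33)/2 = (9 ± 5.7446)/2 ≈ 7.3723 or 1.6277.
  Sorted: λ_1 = 8,  λ_2 = 7.3723,  λ_3 = 1.6277  (check: sum = 17 = tr ✓).

Step 4 — unit eigenvector for λ_1 = 8: v spans the null space of (Sigma - λ_1 I), whose rows are
  r_1 = (-2, -2, 2),  r_2 = (-2, -2, 2),  r_3 = (2, 2, -3).
  v is orthogonal to every row, so take v ∝ r_1 × r_3 = ((-2)·(-3) - (2)·(2), (2)·(2) - (-2)·(-3), (-2)·(2) - (-2)·(2)) = (2, -2, 0).
  Rescale (divide by 2): u = (1, -1, 0).
  ||u|| = √((1)² + (-1)² + (0)²) = √(2) ≈ 1.4142,  v_1 = u/||u|| ≈ (0.7071, -0.7071, 0) (||v_1|| = 1).

λ_1 = 8,  λ_2 = 7.3723,  λ_3 = 1.6277;  v_1 ≈ (0.7071, -0.7071, 0)


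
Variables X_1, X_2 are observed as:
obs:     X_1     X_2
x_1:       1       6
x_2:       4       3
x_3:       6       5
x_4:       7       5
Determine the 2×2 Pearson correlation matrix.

Step 1 — column means:
  mean(X_1) = (1 + 4 + 6 + 7) / 4 = 18/4 = 4.5
  mean(X_2) = (6 + 3 + 5 + 5) / 4 = 19/4 = 4.75

Step 2 — sample variances and covariances s[i,j] = (1/(n-1)) · Σ_k (x_{k,i} - mean_i) · (x_{k,j} - mean_j), with n-1 = 3:
  s[X_1,X_1] = ((-3.5)·(-3.5) + (-0.5)·(-0.5) + (1.5)·(1.5) + (2.5)·(2.5)) / 3 = 21/3 = 7
  s[X_1,X_2] = ((-3.5)·(1.25) + (-0.5)·(-1.75) + (1.5)·(0.25) + (2.5)·(0.25)) / 3 = -2.5/3 = -0.8333
  s[X_2,X_2] = ((1.25)·(1.25) + (-1.75)·(-1.75) + (0.25)·(0.25) + (0.25)·(0.25)) / 3 = 4.75/3 = 1.5833
  Sample standard deviations s_i = √(s[i,i]):
  s(X_1) = √(7) = 2.6458
  s(X_2) = √(1.5833) = 1.2583

Step 3 — r_{ij} = s_{ij} / (s_i · s_j):
  r[X_1,X_1] = 1 (diagonal).
  r[X_1,X_2] = -0.8333 / (2.6458 · 1.2583) = -0.8333 / 3.3292 = -0.2503
  r[X_2,X_2] = 1 (diagonal).

R is symmetric with unit diagonal. Assembling:

R = [[1, -0.2503],
 [-0.2503, 1]]


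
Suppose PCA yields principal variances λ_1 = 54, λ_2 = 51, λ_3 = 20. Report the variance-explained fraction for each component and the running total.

Step 1 — total variance = trace(Sigma) = Σ λ_i = 54 + 51 + 20 = 125.

Step 2 — fraction explained by component i = λ_i / Σ λ:
  PC1: 54/125 = 0.432
  PC2: 51/125 = 0.408
  PC3: 20/125 = 0.16

Step 3 — cumulative fraction after k components = (λ_1 + ... + λ_k) / Σ λ:
  k = 1: 54/125 = 0.432
  k = 2: (54 + 51)/125 = 105/125 = 0.84
  k = 3: (54 + 51 + 20)/125 = 125/125 = 1

Summary (fraction, with percent):

explained: PC1 0.432 (43.2%), PC2 0.408 (40.8%), PC3 0.16 (16%);  cumulative: 0.432, 0.84, 1


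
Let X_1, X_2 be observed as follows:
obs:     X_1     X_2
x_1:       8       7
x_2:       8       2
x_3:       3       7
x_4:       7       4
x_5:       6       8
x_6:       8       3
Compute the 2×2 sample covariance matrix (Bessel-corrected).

Step 1 — column means:
  mean(X_1) = (8 + 8 + 3 + 7 + 6 + 8) / 6 = 40/6 = 6.6667
  mean(X_2) = (7 + 2 + 7 + 4 + 8 + 3) / 6 = 31/6 = 5.1667

Step 2 — sample covariance S[i,j] = (1/(n-1)) · Σ_k (x_{k,i} - mean_i) · (x_{k,j} - mean_j), with n-1 = 5.
  S[X_1,X_1] = ((1.3333)·(1.3333) + (1.3333)·(1.3333) + (-3.6667)·(-3.6667) + (0.3333)·(0.3333) + (-0.6667)·(-0.6667) + (1.3333)·(1.3333)) / 5 = 19.3333/5 = 3.8667
  S[X_1,X_2] = ((1.3333)·(1.8333) + (1.3333)·(-3.1667) + (-3.6667)·(1.8333) + (0.3333)·(-1.1667) + (-0.6667)·(2.8333) + (1.3333)·(-2.1667)) / 5 = -13.6667/5 = -2.7333
  S[X_2,X_2] = ((1.8333)·(1.8333) + (-3.1667)·(-3.1667) + (1.8333)·(1.8333) + (-1.1667)·(-1.1667) + (2.8333)·(2.8333) + (-2.1667)·(-2.1667)) / 5 = 30.8333/5 = 6.1667

S is symmetric (S[j,i] = S[i,j]). Assembling:

S = [[3.8667, -2.7333],
 [-2.7333, 6.1667]]


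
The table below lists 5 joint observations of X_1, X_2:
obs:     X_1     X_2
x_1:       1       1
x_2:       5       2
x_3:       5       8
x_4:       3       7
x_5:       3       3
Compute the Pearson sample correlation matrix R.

Step 1 — column means:
  mean(X_1) = (1 + 5 + 5 + 3 + 3) / 5 = 17/5 = 3.4
  mean(X_2) = (1 + 2 + 8 + 7 + 3) / 5 = 21/5 = 4.2

Step 2 — sample variances and covariances s[i,j] = (1/(n-1)) · Σ_k (x_{k,i} - mean_i) · (x_{k,j} - mean_j), with n-1 = 4:
  s[X_1,X_1] = ((-2.4)·(-2.4) + (1.6)·(1.6) + (1.6)·(1.6) + (-0.4)·(-0.4) + (-0.4)·(-0.4)) / 4 = 11.2/4 = 2.8
  s[X_1,X_2] = ((-2.4)·(-3.2) + (1.6)·(-2.2) + (1.6)·(3.8) + (-0.4)·(2.8) + (-0.4)·(-1.2)) / 4 = 9.6/4 = 2.4
  s[X_2,X_2] = ((-3.2)·(-3.2) + (-2.2)·(-2.2) + (3.8)·(3.8) + (2.8)·(2.8) + (-1.2)·(-1.2)) / 4 = 38.8/4 = 9.7
  Sample standard deviations s_i = √(s[i,i]):
  s(X_1) = √(2.8) = 1.6733
  s(X_2) = √(9.7) = 3.1145

Step 3 — r_{ij} = s_{ij} / (s_i · s_j):
  r[X_1,X_1] = 1 (diagonal).
  r[X_1,X_2] = 2.4 / (1.6733 · 3.1145) = 2.4 / 5.2115 = 0.4605
  r[X_2,X_2] = 1 (diagonal).

R is symmetric with unit diagonal. Assembling:

R = [[1, 0.4605],
 [0.4605, 1]]
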